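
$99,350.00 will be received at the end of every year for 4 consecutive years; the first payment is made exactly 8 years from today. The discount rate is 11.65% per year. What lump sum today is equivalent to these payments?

Ordinary annuity of 4 payments, first payment at period 8.
Periodic rate r = 0.1165 per year.
The ordinary-annuity PV formula values the stream one period before the first payment (period 7); discount that back 7 periods:
PV₀ = 99,350 × [1 − (1+r)^−4] / r × (1+r)^−7 = $140,559.61

$140,559.61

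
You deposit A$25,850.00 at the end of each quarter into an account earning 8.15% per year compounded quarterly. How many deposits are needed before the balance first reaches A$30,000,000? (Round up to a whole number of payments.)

159 payments

Periodic rate r = 0.0815/4 per quarter; n is counted in quarters.
Ordinary annuity FV: 30,000,000 = 25,850 × [((1+r)^n − 1)/r].
(1+r)^n = 1 + 30,000,000 × r / 25,850, so n = ln(1 + 30,000,000·r/25,850) / ln(1+r) = 158.88.
Round up to a whole number of payments: n = 159.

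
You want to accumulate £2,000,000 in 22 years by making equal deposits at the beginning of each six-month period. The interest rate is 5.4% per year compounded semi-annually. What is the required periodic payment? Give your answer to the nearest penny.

Level annuity due; solve FV = PMT × [((1+r)^n − 1)/r] × (1+r) for PMT.
Periodic rate r = 0.054/2 per half-year; n is counted in half-years.
With n = 44: PMT = 2,000,000 / ([((1+r)^n − 1)/r] × (1+r)) = £23,586.73

£23,586.73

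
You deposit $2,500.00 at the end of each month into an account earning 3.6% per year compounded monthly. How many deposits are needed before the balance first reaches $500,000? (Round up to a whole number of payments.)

157 payments

Periodic rate r = 0.036/12 per month; n is counted in months.
Ordinary annuity FV: 500,000 = 2,500 × [((1+r)^n − 1)/r].
(1+r)^n = 1 + 500,000 × r / 2,500, so n = ln(1 + 500,000·r/2,500) / ln(1+r) = 156.90.
Round up to a whole number of payments: n = 157.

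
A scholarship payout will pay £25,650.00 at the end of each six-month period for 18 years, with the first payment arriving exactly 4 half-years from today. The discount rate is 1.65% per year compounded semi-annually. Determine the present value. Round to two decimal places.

£776,700.64

Ordinary annuity of 36 payments, first payment at period 4.
Periodic rate r = 0.0165/2 per half-year; n is counted in half-years.
The ordinary-annuity PV formula values the stream one period before the first payment (period 3); discount that back 3 periods:
PV₀ = 25,650 × [1 − (1+r)^−36] / r × (1+r)^−3 = £776,700.64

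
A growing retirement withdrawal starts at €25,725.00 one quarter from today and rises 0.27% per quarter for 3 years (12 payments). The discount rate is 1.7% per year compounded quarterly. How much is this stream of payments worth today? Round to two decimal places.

€304,797.52

Periodic rate r = 0.017/4 per quarter; n is counted in quarters.
Growing ordinary annuity: PV = PMT₁ × [1 − ((1+g)/(1+r))^n] / (r − g) = 25,725 × [1 − ((1+0.0027)/(1+r))^12] / (r − 0.0027) = €304,797.52.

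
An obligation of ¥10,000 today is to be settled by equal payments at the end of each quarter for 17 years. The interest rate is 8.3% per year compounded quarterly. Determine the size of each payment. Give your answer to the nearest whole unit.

¥276

Level ordinary annuity; solve PV = PMT × [(1 − (1+r)^−n)/r] for PMT.
Periodic rate r = 0.083/4 per quarter; n is counted in quarters.
With n = 68: PMT = 10,000 / ([(1 − (1+r)^−n)/r]) = ¥276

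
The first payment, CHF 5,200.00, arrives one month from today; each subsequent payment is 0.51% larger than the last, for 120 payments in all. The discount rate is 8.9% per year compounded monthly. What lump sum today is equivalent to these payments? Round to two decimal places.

CHF 541,831.27

Periodic rate r = 0.089/12 per month; n is counted in months.
Growing ordinary annuity: PV = PMT₁ × [1 − ((1+g)/(1+r))^n] / (r − g) = 5,200 × [1 − ((1+0.0051)/(1+r))^120] / (r − 0.0051) = CHF 541,831.27.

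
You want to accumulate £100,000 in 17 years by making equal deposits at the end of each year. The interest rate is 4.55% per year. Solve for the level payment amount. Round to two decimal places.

Level ordinary annuity; solve FV = PMT × [((1+r)^n − 1)/r] for PMT.
Periodic rate r = 0.0455 per year.
With n = 17: PMT = 100,000 / ([((1+r)^n − 1)/r]) = £4,024.29

£4,024.29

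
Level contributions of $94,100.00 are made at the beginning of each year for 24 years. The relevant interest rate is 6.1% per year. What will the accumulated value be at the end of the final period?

$5,141,945.39

This is an annuity due: 24 deposits of $94,100.00 at the beginning of each year.
Periodic rate r = 0.061 per year.
FV = PMT × [((1+r)^n − 1)/r] × (1+r) = 94,100 × [(1+r)^24 − 1] / r × (1+r) = $5,141,945.39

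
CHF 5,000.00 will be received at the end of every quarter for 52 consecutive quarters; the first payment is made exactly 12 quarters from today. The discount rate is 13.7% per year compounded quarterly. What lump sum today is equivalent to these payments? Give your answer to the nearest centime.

Ordinary annuity of 52 payments, first payment at period 12.
Periodic rate r = 0.137/4 per quarter; n is counted in quarters.
The ordinary-annuity PV formula values the stream one period before the first payment (period 11); discount that back 11 periods:
PV₀ = 5,000 × [1 − (1+r)^−52] / r × (1+r)^−11 = CHF 83,298.11

CHF 83,298.11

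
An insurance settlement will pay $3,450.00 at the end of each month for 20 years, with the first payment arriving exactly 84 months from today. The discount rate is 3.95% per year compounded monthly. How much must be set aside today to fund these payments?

Ordinary annuity of 240 payments, first payment at period 84.
Periodic rate r = 0.0395/12 per month; n is counted in months.
The ordinary-annuity PV formula values the stream one period before the first payment (period 83); discount that back 83 periods:
PV₀ = 3,450 × [1 − (1+r)^−240] / r × (1+r)^−83 = $435,303.89

$435,303.89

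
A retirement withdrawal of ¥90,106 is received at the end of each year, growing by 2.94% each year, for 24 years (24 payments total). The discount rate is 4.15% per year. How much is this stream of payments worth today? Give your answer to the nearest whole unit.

¥1,821,218

Periodic rate r = 0.0415 per year.
Growing ordinary annuity: PV = PMT₁ × [1 − ((1+g)/(1+r))^n] / (r − g) = 90,106 × [1 − ((1+0.0294)/(1+r))^24] / (r − 0.0294) = ¥1,821,218.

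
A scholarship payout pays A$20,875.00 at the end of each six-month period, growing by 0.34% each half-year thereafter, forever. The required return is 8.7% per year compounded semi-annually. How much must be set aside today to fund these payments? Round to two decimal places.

Periodic rate r = 0.087/2 per half-year.
Growing perpetuity (Gordon): PV = PMT₁ / (r − g) = 20,875 / (r − 0.0034) = A$520,573.57.

A$520,573.57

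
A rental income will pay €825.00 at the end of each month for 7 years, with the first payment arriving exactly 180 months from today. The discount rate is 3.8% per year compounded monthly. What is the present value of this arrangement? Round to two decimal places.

€34,503.93

Ordinary annuity of 84 payments, first payment at period 180.
Periodic rate r = 0.038/12 per month; n is counted in months.
The ordinary-annuity PV formula values the stream one period before the first payment (period 179); discount that back 179 periods:
PV₀ = 825 × [1 − (1+r)^−84] / r × (1+r)^−179 = €34,503.93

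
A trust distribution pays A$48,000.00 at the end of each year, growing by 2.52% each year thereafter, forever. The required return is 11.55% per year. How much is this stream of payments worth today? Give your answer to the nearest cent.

Periodic rate r = 0.1155 per year.
Growing perpetuity (Gordon): PV = PMT₁ / (r − g) = 48,000 / (r − 0.0252) = A$531,561.46.

A$531,561.46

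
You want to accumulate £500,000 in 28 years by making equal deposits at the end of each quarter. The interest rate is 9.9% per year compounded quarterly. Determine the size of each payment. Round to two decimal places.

£855.81

Level ordinary annuity; solve FV = PMT × [((1+r)^n − 1)/r] for PMT.
Periodic rate r = 0.099/4 per quarter; n is counted in quarters.
With n = 112: PMT = 500,000 / ([((1+r)^n − 1)/r]) = £855.81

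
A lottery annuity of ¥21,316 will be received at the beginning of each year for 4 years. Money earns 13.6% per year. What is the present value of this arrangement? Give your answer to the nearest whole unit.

¥71,138

This is an annuity due: 4 payments of ¥21,316 at the beginning of each year.
Periodic rate r = 0.136 per year.
PV = PMT × [(1 − (1+r)^−n)/r] × (1+r) = 21,316 × [1 − (1+r)^−4] / r × (1+r) = ¥71,138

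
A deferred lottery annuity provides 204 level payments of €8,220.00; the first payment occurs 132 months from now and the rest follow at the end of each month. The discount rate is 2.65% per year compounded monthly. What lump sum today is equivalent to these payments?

€1,010,333.87

Ordinary annuity of 204 payments, first payment at period 132.
Periodic rate r = 0.0265/12 per month; n is counted in months.
The ordinary-annuity PV formula values the stream one period before the first payment (period 131); discount that back 131 periods:
PV₀ = 8,220 × [1 − (1+r)^−204] / r × (1+r)^−131 = €1,010,333.87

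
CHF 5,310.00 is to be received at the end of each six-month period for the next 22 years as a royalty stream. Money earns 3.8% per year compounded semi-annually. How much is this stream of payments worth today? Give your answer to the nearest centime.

CHF 157,384.60

This is an ordinary annuity: 44 payments of CHF 5,310.00 at the end of each six-month period.
Periodic rate r = 0.038/2 per half-year; n is counted in half-years.
PV = PMT × [(1 − (1+r)^−n)/r] = 5,310 × [1 − (1+r)^−44] / r = CHF 157,384.60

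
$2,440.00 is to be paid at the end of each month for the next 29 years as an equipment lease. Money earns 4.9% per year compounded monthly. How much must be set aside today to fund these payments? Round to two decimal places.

This is an ordinary annuity: 348 payments of $2,440.00 at the end of each month.
Periodic rate r = 0.049/12 per month; n is counted in months.
PV = PMT × [(1 − (1+r)^−n)/r] = 2,440 × [1 − (1+r)^−348] / r = $452,840.84

$452,840.84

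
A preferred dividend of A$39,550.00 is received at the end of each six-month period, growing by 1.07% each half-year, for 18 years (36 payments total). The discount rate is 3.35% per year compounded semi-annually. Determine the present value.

A$1,263,893.96

Periodic rate r = 0.0335/2 per half-year; n is counted in half-years.
Growing ordinary annuity: PV = PMT₁ × [1 − ((1+g)/(1+r))^n] / (r − g) = 39,550 × [1 − ((1+0.0107)/(1+r))^36] / (r − 0.0107) = A$1,263,893.96.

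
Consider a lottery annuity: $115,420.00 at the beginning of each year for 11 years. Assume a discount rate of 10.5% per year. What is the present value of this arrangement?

$809,645.07

This is an annuity due: 11 payments of $115,420.00 at the beginning of each year.
Periodic rate r = 0.105 per year.
PV = PMT × [(1 − (1+r)^−n)/r] × (1+r) = 115,420 × [1 − (1+r)^−11] / r × (1+r) = $809,645.07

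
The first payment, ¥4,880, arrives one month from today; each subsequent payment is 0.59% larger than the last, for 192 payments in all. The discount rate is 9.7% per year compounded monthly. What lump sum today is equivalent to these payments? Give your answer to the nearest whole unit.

¥761,081

Periodic rate r = 0.097/12 per month; n is counted in months.
Growing ordinary annuity: PV = PMT₁ × [1 − ((1+g)/(1+r))^n] / (r − g) = 4,880 × [1 − ((1+0.0059)/(1+r))^192] / (r − 0.0059) = ¥761,081.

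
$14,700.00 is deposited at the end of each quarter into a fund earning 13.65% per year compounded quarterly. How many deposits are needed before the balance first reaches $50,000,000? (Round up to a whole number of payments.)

Periodic rate r = 0.1365/4 per quarter; n is counted in quarters.
Ordinary annuity FV: 50,000,000 = 14,700 × [((1+r)^n − 1)/r].
(1+r)^n = 1 + 50,000,000 × r / 14,700, so n = ln(1 + 50,000,000·r/14,700) / ln(1+r) = 141.94.
Round up to a whole number of payments: n = 142.

142 payments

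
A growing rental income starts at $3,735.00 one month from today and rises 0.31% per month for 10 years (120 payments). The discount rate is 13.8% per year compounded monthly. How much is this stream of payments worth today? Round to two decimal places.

Periodic rate r = 0.138/12 per month; n is counted in months.
Growing ordinary annuity: PV = PMT₁ × [1 − ((1+g)/(1+r))^n] / (r − g) = 3,735 × [1 − ((1+0.0031)/(1+r))^120] / (r − 0.0031) = $281,182.47.

$281,182.47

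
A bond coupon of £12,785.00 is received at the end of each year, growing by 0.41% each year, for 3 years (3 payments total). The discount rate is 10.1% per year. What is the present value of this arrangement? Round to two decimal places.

£31,860.47

Periodic rate r = 0.101 per year.
Growing ordinary annuity: PV = PMT₁ × [1 − ((1+g)/(1+r))^n] / (r − g) = 12,785 × [1 − ((1+0.0041)/(1+r))^3] / (r − 0.0041) = £31,860.47.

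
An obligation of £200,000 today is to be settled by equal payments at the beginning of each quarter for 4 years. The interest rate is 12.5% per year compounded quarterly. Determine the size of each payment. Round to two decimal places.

Level annuity due; solve PV = PMT × [(1 − (1+r)^−n)/r] × (1+r) for PMT.
Periodic rate r = 0.125/4 per quarter; n is counted in quarters.
With n = 16: PMT = 200,000 / ([(1 − (1+r)^−n)/r] × (1+r)) = £15,587.60

£15,587.60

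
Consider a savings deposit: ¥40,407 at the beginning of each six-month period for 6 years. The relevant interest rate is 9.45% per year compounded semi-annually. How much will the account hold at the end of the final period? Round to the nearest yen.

This is an annuity due: 12 deposits of ¥40,407 at the beginning of each six-month period.
Periodic rate r = 0.0945/2 per half-year; n is counted in half-years.
FV = PMT × [((1+r)^n − 1)/r] × (1+r) = 40,407 × [(1+r)^12 − 1] / r × (1+r) = ¥662,928

¥662,928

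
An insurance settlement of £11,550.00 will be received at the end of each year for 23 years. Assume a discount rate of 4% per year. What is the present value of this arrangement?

£171,596.52

This is an ordinary annuity: 23 payments of £11,550.00 at the end of each year.
Periodic rate r = 0.04 per year.
PV = PMT × [(1 − (1+r)^−n)/r] = 11,550 × [1 − (1+r)^−23] / r = £171,596.52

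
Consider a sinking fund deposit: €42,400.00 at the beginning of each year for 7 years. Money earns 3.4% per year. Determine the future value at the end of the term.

€340,029.49

This is an annuity due: 7 deposits of €42,400.00 at the beginning of each year.
Periodic rate r = 0.034 per year.
FV = PMT × [((1+r)^n − 1)/r] × (1+r) = 42,400 × [(1+r)^7 − 1] / r × (1+r) = €340,029.49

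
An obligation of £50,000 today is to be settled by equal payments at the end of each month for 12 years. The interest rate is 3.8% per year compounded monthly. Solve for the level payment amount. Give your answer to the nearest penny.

£432.92

Level ordinary annuity; solve PV = PMT × [(1 − (1+r)^−n)/r] for PMT.
Periodic rate r = 0.038/12 per month; n is counted in months.
With n = 144: PMT = 50,000 / ([(1 − (1+r)^−n)/r]) = £432.92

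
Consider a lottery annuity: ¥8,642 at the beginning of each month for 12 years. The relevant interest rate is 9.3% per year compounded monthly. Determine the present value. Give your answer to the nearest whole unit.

¥754,029

This is an annuity due: 144 payments of ¥8,642 at the beginning of each month.
Periodic rate r = 0.093/12 per month; n is counted in months.
PV = PMT × [(1 − (1+r)^−n)/r] × (1+r) = 8,642 × [1 − (1+r)^−144] / r × (1+r) = ¥754,029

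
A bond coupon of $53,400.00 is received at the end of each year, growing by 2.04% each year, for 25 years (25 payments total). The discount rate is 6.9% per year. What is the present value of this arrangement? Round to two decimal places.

$755,426.06

Periodic rate r = 0.069 per year.
Growing ordinary annuity: PV = PMT₁ × [1 − ((1+g)/(1+r))^n] / (r − g) = 53,400 × [1 − ((1+0.0204)/(1+r))^25] / (r − 0.0204) = $755,426.06.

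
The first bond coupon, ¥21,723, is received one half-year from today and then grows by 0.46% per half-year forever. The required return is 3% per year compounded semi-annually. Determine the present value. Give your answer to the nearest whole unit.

¥2,088,750

Periodic rate r = 0.03/2 per half-year.
Growing perpetuity (Gordon): PV = PMT₁ / (r − g) = 21,723 / (r − 0.0046) = ¥2,088,750.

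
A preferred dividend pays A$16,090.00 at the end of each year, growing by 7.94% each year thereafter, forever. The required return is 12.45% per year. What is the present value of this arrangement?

Periodic rate r = 0.1245 per year.
Growing perpetuity (Gordon): PV = PMT₁ / (r − g) = 16,090 / (r − 0.0794) = A$356,762.75.

A$356,762.75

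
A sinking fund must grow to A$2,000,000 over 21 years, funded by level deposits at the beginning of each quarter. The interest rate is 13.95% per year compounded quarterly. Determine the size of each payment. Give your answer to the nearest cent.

Level annuity due; solve FV = PMT × [((1+r)^n − 1)/r] × (1+r) for PMT.
Periodic rate r = 0.1395/4 per quarter; n is counted in quarters.
With n = 84: PMT = 2,000,000 / ([((1+r)^n − 1)/r] × (1+r)) = A$4,010.27

A$4,010.27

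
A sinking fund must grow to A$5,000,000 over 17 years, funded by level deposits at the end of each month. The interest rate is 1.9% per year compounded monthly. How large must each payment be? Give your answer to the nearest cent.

Level ordinary annuity; solve FV = PMT × [((1+r)^n − 1)/r] for PMT.
Periodic rate r = 0.019/12 per month; n is counted in months.
With n = 204: PMT = 5,000,000 / ([((1+r)^n − 1)/r]) = A$20,783.42

A$20,783.42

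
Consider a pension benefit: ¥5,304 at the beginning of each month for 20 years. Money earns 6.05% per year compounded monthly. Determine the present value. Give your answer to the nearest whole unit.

¥741,082

This is an annuity due: 240 payments of ¥5,304 at the beginning of each month.
Periodic rate r = 0.0605/12 per month; n is counted in months.
PV = PMT × [(1 − (1+r)^−n)/r] × (1+r) = 5,304 × [1 − (1+r)^−240] / r × (1+r) = ¥741,082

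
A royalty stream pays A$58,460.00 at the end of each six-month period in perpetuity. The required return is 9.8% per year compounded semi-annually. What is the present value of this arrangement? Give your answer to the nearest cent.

A$1,193,061.22

Periodic rate r = 0.098/2 per half-year.
Level perpetuity: PV = PMT / r = 58,460 / (0.098/2) = A$1,193,061.22.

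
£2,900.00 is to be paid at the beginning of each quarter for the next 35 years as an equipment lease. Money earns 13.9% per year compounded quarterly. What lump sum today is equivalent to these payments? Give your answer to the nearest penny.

£85,629.94

This is an annuity due: 140 payments of £2,900.00 at the beginning of each quarter.
Periodic rate r = 0.139/4 per quarter; n is counted in quarters.
PV = PMT × [(1 − (1+r)^−n)/r] × (1+r) = 2,900 × [1 − (1+r)^−140] / r × (1+r) = £85,629.94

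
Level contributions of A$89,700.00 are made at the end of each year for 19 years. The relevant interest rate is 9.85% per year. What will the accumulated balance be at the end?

A$4,516,309.55

This is an ordinary annuity: 19 deposits of A$89,700.00 at the end of each year.
Periodic rate r = 0.0985 per year.
FV = PMT × [((1+r)^n − 1)/r] = 89,700 × [(1+r)^19 − 1] / r = A$4,516,309.55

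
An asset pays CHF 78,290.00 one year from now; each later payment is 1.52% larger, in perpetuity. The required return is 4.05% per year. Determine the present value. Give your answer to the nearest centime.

CHF 3,094,466.40

Periodic rate r = 0.0405 per year.
Growing perpetuity (Gordon): PV = PMT₁ / (r − g) = 78,290 / (r − 0.0152) = CHF 3,094,466.40.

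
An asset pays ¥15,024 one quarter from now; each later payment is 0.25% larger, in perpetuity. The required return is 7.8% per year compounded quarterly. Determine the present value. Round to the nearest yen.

Periodic rate r = 0.078/4 per quarter.
Growing perpetuity (Gordon): PV = PMT₁ / (r − g) = 15,024 / (r − 0.0025) = ¥883,765.

¥883,765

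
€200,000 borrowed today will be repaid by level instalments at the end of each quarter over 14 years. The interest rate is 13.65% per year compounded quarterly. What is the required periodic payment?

€8,055.24

Level ordinary annuity; solve PV = PMT × [(1 − (1+r)^−n)/r] for PMT.
Periodic rate r = 0.1365/4 per quarter; n is counted in quarters.
With n = 56: PMT = 200,000 / ([(1 − (1+r)^−n)/r]) = €8,055.24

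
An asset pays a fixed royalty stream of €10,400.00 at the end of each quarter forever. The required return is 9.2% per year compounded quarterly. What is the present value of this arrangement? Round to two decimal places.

Periodic rate r = 0.092/4 per quarter.
Level perpetuity: PV = PMT / r = 10,400 / (0.092/4) = €452,173.91.

€452,173.91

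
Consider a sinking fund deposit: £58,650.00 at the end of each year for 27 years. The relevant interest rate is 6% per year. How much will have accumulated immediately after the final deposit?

£3,736,343.16

This is an ordinary annuity: 27 deposits of £58,650.00 at the end of each year.
Periodic rate r = 0.06 per year.
FV = PMT × [((1+r)^n − 1)/r] = 58,650 × [(1+r)^27 − 1] / r = £3,736,343.16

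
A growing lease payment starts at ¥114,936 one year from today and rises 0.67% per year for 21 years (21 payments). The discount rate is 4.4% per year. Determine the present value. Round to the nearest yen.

Periodic rate r = 0.044 per year.
Growing ordinary annuity: PV = PMT₁ × [1 − ((1+g)/(1+r))^n] / (r − g) = 114,936 × [1 − ((1+0.0067)/(1+r))^21] / (r − 0.0067) = ¥1,646,109.

¥1,646,109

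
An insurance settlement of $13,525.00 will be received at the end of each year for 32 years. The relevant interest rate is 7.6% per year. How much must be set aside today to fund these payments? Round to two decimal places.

This is an ordinary annuity: 32 payments of $13,525.00 at the end of each year.
Periodic rate r = 0.076 per year.
PV = PMT × [(1 − (1+r)^−n)/r] = 13,525 × [1 − (1+r)^−32] / r = $160,886.69

$160,886.69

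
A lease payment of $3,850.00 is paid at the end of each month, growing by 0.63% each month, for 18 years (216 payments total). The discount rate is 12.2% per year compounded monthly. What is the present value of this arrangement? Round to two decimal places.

$560,816.27

Periodic rate r = 0.122/12 per month; n is counted in months.
Growing ordinary annuity: PV = PMT₁ × [1 − ((1+g)/(1+r))^n] / (r − g) = 3,850 × [1 − ((1+0.0063)/(1+r))^216] / (r − 0.0063) = $560,816.27.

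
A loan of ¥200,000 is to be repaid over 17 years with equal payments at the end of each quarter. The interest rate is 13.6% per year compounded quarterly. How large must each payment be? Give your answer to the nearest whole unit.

¥7,580

Level ordinary annuity; solve PV = PMT × [(1 − (1+r)^−n)/r] for PMT.
Periodic rate r = 0.136/4 per quarter; n is counted in quarters.
With n = 68: PMT = 200,000 / ([(1 − (1+r)^−n)/r]) = ¥7,580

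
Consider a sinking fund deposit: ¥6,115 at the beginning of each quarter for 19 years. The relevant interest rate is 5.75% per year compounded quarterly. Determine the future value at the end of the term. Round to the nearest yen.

This is an annuity due: 76 deposits of ¥6,115 at the beginning of each quarter.
Periodic rate r = 0.0575/4 per quarter; n is counted in quarters.
FV = PMT × [((1+r)^n − 1)/r] × (1+r) = 6,115 × [(1+r)^76 − 1] / r × (1+r) = ¥845,156

¥845,156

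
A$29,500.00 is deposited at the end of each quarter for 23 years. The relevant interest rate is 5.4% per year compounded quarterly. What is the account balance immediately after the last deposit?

This is an ordinary annuity: 92 deposits of A$29,500.00 at the end of each quarter.
Periodic rate r = 0.054/4 per quarter; n is counted in quarters.
FV = PMT × [((1+r)^n − 1)/r] = 29,500 × [(1+r)^92 − 1] / r = A$5,318,481.36

A$5,318,481.36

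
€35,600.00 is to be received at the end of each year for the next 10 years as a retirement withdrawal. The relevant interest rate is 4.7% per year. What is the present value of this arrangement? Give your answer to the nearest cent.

This is an ordinary annuity: 10 payments of €35,600.00 at the end of each year.
Periodic rate r = 0.047 per year.
PV = PMT × [(1 − (1+r)^−n)/r] = 35,600 × [1 − (1+r)^−10] / r = €278,943.08

€278,943.08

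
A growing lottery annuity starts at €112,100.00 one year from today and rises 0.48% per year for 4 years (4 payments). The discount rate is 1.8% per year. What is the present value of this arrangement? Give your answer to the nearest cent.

€431,978.20

Periodic rate r = 0.018 per year.
Growing ordinary annuity: PV = PMT₁ × [1 − ((1+g)/(1+r))^n] / (r − g) = 112,100 × [1 − ((1+0.0048)/(1+r))^4] / (r − 0.0048) = €431,978.20.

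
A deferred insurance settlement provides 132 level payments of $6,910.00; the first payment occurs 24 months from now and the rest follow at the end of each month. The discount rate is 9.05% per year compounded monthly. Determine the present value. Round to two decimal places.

$484,915.67

Ordinary annuity of 132 payments, first payment at period 24.
Periodic rate r = 0.0905/12 per month; n is counted in months.
The ordinary-annuity PV formula values the stream one period before the first payment (period 23); discount that back 23 periods:
PV₀ = 6,910 × [1 − (1+r)^−132] / r × (1+r)^−23 = $484,915.67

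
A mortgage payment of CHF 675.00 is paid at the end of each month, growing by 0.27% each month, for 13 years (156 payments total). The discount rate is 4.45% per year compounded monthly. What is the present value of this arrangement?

Periodic rate r = 0.0445/12 per month; n is counted in months.
Growing ordinary annuity: PV = PMT₁ × [1 − ((1+g)/(1+r))^n] / (r − g) = 675 × [1 − ((1+0.0027)/(1+r))^156] / (r − 0.0027) = CHF 97,148.41.

CHF 97,148.41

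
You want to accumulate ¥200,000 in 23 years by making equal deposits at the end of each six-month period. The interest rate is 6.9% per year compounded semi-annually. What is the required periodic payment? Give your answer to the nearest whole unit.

¥1,835

Level ordinary annuity; solve FV = PMT × [((1+r)^n − 1)/r] for PMT.
Periodic rate r = 0.069/2 per half-year; n is counted in half-years.
With n = 46: PMT = 200,000 / ([((1+r)^n − 1)/r]) = ¥1,835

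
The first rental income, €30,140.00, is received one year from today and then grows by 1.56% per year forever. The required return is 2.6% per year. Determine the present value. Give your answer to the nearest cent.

Periodic rate r = 0.026 per year.
Growing perpetuity (Gordon): PV = PMT₁ / (r − g) = 30,140 / (r − 0.0156) = €2,898,076.92.

€2,898,076.92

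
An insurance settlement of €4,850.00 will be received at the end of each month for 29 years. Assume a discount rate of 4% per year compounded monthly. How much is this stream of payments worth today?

This is an ordinary annuity: 348 payments of €4,850.00 at the end of each month.
Periodic rate r = 0.04/12 per month; n is counted in months.
PV = PMT × [(1 − (1+r)^−n)/r] = 4,850 × [1 − (1+r)^−348] / r = €997,996.88

€997,996.88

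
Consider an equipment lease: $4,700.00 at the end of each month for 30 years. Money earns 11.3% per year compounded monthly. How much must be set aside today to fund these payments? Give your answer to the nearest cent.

This is an ordinary annuity: 360 payments of $4,700.00 at the end of each month.
Periodic rate r = 0.113/12 per month; n is counted in months.
PV = PMT × [(1 − (1+r)^−n)/r] = 4,700 × [1 − (1+r)^−360] / r = $482,021.54

$482,021.54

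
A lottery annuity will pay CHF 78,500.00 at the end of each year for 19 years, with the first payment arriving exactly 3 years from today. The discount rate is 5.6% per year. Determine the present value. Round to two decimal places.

CHF 810,638.01

Ordinary annuity of 19 payments, first payment at period 3.
Periodic rate r = 0.056 per year.
The ordinary-annuity PV formula values the stream one period before the first payment (period 2); discount that back 2 periods:
PV₀ = 78,500 × [1 − (1+r)^−19] / r × (1+r)^−2 = CHF 810,638.01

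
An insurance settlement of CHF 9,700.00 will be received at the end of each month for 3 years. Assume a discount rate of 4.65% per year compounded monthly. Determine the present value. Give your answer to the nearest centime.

This is an ordinary annuity: 36 payments of CHF 9,700.00 at the end of each month.
Periodic rate r = 0.0465/12 per month; n is counted in months.
PV = PMT × [(1 − (1+r)^−n)/r] = 9,700 × [1 − (1+r)^−36] / r = CHF 325,350.42

CHF 325,350.42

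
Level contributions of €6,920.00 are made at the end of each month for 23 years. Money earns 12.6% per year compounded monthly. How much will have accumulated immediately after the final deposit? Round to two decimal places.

This is an ordinary annuity: 276 deposits of €6,920.00 at the end of each month.
Periodic rate r = 0.126/12 per month; n is counted in months.
FV = PMT × [((1+r)^n − 1)/r] = 6,920 × [(1+r)^276 − 1] / r = €11,115,399.47

€11,115,399.47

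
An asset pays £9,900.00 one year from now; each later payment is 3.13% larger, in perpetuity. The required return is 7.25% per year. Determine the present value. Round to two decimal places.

Periodic rate r = 0.0725 per year.
Growing perpetuity (Gordon): PV = PMT₁ / (r − g) = 9,900 / (r − 0.0313) = £240,291.26.

£240,291.26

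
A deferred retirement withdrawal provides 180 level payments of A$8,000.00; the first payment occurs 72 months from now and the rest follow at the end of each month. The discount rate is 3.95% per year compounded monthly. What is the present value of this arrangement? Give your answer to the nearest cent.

A$859,373.69

Ordinary annuity of 180 payments, first payment at period 72.
Periodic rate r = 0.0395/12 per month; n is counted in months.
The ordinary-annuity PV formula values the stream one period before the first payment (period 71); discount that back 71 periods:
PV₀ = 8,000 × [1 − (1+r)^−180] / r × (1+r)^−71 = A$859,373.69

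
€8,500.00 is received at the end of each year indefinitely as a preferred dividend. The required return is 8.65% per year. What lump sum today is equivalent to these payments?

€98,265.90

Periodic rate r = 0.0865 per year.
Level perpetuity: PV = PMT / r = 8,500 / (0.0865) = €98,265.90.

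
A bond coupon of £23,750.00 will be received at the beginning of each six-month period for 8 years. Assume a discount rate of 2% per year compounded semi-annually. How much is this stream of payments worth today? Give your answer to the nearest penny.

This is an annuity due: 16 payments of £23,750.00 at the beginning of each six-month period.
Periodic rate r = 0.02/2 per half-year; n is counted in half-years.
PV = PMT × [(1 − (1+r)^−n)/r] × (1+r) = 23,750 × [1 − (1+r)^−16] / r × (1+r) = £353,045.00

£353,045.00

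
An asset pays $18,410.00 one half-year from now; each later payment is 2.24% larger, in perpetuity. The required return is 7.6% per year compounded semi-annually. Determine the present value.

Periodic rate r = 0.076/2 per half-year.
Growing perpetuity (Gordon): PV = PMT₁ / (r − g) = 18,410 / (r − 0.0224) = $1,180,128.21.

$1,180,128.21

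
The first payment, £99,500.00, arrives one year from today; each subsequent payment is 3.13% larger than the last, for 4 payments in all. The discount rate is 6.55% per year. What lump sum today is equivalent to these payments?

£355,931.00

Periodic rate r = 0.0655 per year.
Growing ordinary annuity: PV = PMT₁ × [1 − ((1+g)/(1+r))^n] / (r − g) = 99,500 × [1 − ((1+0.0313)/(1+r))^4] / (r − 0.0313) = £355,931.00.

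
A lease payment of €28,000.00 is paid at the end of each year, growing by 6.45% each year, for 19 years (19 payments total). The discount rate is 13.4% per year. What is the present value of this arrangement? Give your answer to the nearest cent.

€281,736.23

Periodic rate r = 0.134 per year.
Growing ordinary annuity: PV = PMT₁ × [1 − ((1+g)/(1+r))^n] / (r − g) = 28,000 × [1 − ((1+0.0645)/(1+r))^19] / (r − 0.0645) = €281,736.23.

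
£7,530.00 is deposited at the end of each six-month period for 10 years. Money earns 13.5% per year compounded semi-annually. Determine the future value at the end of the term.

This is an ordinary annuity: 20 deposits of £7,530.00 at the end of each six-month period.
Periodic rate r = 0.135/2 per half-year; n is counted in half-years.
FV = PMT × [((1+r)^n − 1)/r] = 7,530 × [(1+r)^20 − 1] / r = £300,398.59

£300,398.59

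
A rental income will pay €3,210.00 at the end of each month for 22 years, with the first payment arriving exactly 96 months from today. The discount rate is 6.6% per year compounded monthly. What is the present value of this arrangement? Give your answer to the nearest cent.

Ordinary annuity of 264 payments, first payment at period 96.
Periodic rate r = 0.066/12 per month; n is counted in months.
The ordinary-annuity PV formula values the stream one period before the first payment (period 95); discount that back 95 periods:
PV₀ = 3,210 × [1 − (1+r)^−264] / r × (1+r)^−95 = €265,147.10

€265,147.10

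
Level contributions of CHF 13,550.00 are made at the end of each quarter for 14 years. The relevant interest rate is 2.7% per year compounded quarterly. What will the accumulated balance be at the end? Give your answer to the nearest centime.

This is an ordinary annuity: 56 deposits of CHF 13,550.00 at the end of each quarter.
Periodic rate r = 0.027/4 per quarter; n is counted in quarters.
FV = PMT × [((1+r)^n − 1)/r] = 13,550 × [(1+r)^56 − 1] / r = CHF 918,410.31

CHF 918,410.31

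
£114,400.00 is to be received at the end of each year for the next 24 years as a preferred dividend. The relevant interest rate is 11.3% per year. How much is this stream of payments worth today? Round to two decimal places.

£934,860.48

This is an ordinary annuity: 24 payments of £114,400.00 at the end of each year.
Periodic rate r = 0.113 per year.
PV = PMT × [(1 − (1+r)^−n)/r] = 114,400 × [1 − (1+r)^−24] / r = £934,860.48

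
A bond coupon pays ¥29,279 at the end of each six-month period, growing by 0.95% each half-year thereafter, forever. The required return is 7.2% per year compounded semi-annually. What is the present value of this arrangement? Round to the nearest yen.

Periodic rate r = 0.072/2 per half-year.
Growing perpetuity (Gordon): PV = PMT₁ / (r − g) = 29,279 / (r − 0.0095) = ¥1,104,868.

¥1,104,868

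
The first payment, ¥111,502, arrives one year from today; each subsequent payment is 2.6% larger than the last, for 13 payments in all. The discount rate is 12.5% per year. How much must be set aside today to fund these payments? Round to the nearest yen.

Periodic rate r = 0.125 per year.
Growing ordinary annuity: PV = PMT₁ × [1 − ((1+g)/(1+r))^n] / (r − g) = 111,502 × [1 − ((1+0.026)/(1+r))^13] / (r − 0.026) = ¥786,203.

¥786,203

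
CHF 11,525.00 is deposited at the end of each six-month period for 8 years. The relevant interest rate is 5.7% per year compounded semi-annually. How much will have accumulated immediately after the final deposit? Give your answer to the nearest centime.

This is an ordinary annuity: 16 deposits of CHF 11,525.00 at the end of each six-month period.
Periodic rate r = 0.057/2 per half-year; n is counted in half-years.
FV = PMT × [((1+r)^n − 1)/r] = 11,525 × [(1+r)^16 − 1] / r = CHF 229,578.35

CHF 229,578.35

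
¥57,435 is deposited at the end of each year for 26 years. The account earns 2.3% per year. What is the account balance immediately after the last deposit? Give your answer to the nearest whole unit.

¥2,013,228

This is an ordinary annuity: 26 deposits of ¥57,435 at the end of each year.
Periodic rate r = 0.023 per year.
FV = PMT × [((1+r)^n − 1)/r] = 57,435 × [(1+r)^26 − 1] / r = ¥2,013,228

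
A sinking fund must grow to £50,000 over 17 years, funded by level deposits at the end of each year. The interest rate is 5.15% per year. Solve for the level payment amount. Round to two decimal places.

Level ordinary annuity; solve FV = PMT × [((1+r)^n − 1)/r] for PMT.
Periodic rate r = 0.0515 per year.
With n = 17: PMT = 50,000 / ([((1+r)^n − 1)/r]) = £1,909.78

£1,909.78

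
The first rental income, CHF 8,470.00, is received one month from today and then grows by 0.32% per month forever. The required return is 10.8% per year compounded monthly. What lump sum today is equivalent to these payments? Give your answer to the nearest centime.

CHF 1,460,344.83

Periodic rate r = 0.108/12 per month.
Growing perpetuity (Gordon): PV = PMT₁ / (r − g) = 8,470 / (r − 0.0032) = CHF 1,460,344.83.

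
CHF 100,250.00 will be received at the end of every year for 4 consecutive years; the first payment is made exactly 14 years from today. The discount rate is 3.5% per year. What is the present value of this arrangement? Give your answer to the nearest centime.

Ordinary annuity of 4 payments, first payment at period 14.
Periodic rate r = 0.035 per year.
The ordinary-annuity PV formula values the stream one period before the first payment (period 13); discount that back 13 periods:
PV₀ = 100,250 × [1 − (1+r)^−4] / r × (1+r)^−13 = CHF 235,445.36

CHF 235,445.36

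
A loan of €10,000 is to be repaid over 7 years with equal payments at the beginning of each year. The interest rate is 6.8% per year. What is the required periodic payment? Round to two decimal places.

€1,725.29

Level annuity due; solve PV = PMT × [(1 − (1+r)^−n)/r] × (1+r) for PMT.
Periodic rate r = 0.068 per year.
With n = 7: PMT = 10,000 / ([(1 − (1+r)^−n)/r] × (1+r)) = €1,725.29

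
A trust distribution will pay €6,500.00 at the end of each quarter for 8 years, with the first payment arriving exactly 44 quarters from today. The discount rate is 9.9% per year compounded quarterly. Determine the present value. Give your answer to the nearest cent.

Ordinary annuity of 32 payments, first payment at period 44.
Periodic rate r = 0.099/4 per quarter; n is counted in quarters.
The ordinary-annuity PV formula values the stream one period before the first payment (period 43); discount that back 43 periods:
PV₀ = 6,500 × [1 − (1+r)^−32] / r × (1+r)^−43 = €49,808.78

€49,808.78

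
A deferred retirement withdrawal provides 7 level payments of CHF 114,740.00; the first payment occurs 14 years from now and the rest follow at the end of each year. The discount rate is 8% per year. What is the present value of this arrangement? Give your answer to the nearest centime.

CHF 219,654.98

Ordinary annuity of 7 payments, first payment at period 14.
Periodic rate r = 0.08 per year.
The ordinary-annuity PV formula values the stream one period before the first payment (period 13); discount that back 13 periods:
PV₀ = 114,740 × [1 − (1+r)^−7] / r × (1+r)^−13 = CHF 219,654.98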